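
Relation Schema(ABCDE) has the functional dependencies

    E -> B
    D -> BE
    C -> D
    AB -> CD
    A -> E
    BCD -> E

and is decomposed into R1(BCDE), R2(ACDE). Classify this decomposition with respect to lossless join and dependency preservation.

lossless and dependency-preserving

Lossless test: (CDE)⁺ = {BCDE}, which contains all of one fragment — lossless.
Dependency preservation: AB → CD is not contained in any single fragment, but the restricted closure of its left-hand side across the fragments still reaches the right-hand side; the remaining FDs each lie inside some fragment. All dependencies are preserved.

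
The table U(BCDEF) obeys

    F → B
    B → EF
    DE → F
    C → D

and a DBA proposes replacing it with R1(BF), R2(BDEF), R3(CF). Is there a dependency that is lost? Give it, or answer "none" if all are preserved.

C → D

Check C → D: no single fragment contains all of {CD}, and the restricted closure of {C} across the fragments never reaches {D}.
F → B is preserved.
B → EF is preserved.
DE → F is preserved.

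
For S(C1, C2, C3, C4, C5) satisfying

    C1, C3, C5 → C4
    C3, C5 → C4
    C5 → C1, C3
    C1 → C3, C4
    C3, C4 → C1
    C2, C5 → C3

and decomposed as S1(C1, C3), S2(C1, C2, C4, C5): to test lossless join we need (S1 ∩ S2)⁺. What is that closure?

C1, C3, C4

S1 ∩ S2 = {C1}.
C1 → C3, C4 applies, adding C3, C4
Closure: {C1, C3, C4}.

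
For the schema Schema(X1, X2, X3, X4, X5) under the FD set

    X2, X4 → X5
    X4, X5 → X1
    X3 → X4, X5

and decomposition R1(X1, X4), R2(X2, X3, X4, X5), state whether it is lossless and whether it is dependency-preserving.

Lossless test: (X4)⁺ = {X4}, which is a superkey of neither fragment — lossy.
Dependency preservation: the restricted closure of {X4, X5} across the fragments never reaches {X1}, so X4, X5 → X1 cannot be enforced without a join — not preserved.

lossy and not dependency-preserving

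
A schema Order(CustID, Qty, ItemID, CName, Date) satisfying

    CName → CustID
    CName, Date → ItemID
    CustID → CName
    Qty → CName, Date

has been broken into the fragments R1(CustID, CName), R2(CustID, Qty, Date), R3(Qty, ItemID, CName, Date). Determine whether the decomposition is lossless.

Chase test. Columns are CustID, Qty, ItemID, CName, Date; row i has aⱼ where attribute j ∈ Ri, else bᵢⱼ.
Initial tableau (one row per fragment):
  row 1: a1 b12 b13 a4 b15
  row 2: a1 a2 b23 b24 a5
  row 3: b31 a2 a3 a4 a5
Rows 1 and 3 agree on CName; apply CName→CustID and equate their CustID entries.
Rows 1 and 2 agree on CustID; apply CustID→CName and equate their CName entries.
Rows 2 and 3 agree on CName, Date; apply CName, Date→ItemID and equate their ItemID entries.
Row 2 is now all distinguished symbols — the join is lossless.

Yes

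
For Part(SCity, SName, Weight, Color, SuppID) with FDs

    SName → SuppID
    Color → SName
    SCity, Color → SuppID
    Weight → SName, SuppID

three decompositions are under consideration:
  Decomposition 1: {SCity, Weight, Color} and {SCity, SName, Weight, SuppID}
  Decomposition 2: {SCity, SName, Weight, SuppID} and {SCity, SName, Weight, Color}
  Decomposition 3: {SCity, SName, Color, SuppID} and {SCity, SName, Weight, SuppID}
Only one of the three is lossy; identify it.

Decomposition 3

Decomposition 1: common = {SCity, Weight}, closure = {SCity, SName, Weight, SuppID} → lossless.
Decomposition 2: common = {SCity, SName, Weight}, closure = {SCity, SName, Weight, SuppID} → lossless.
Decomposition 3: common = {SCity, SName, SuppID}, closure = {SCity, SName, SuppID} → lossy.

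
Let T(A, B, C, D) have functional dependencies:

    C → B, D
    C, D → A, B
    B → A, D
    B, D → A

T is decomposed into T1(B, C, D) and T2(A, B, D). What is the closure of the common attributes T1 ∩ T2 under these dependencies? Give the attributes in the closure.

A, B, D

T1 ∩ T2 = {B, D}.
B → A, D applies, adding A
Closure: {A, B, D}.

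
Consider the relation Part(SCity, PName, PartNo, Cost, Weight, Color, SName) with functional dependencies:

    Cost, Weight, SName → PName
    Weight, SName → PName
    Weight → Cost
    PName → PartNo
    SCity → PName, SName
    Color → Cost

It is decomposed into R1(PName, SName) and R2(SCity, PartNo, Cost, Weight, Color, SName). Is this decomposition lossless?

Common attributes: R1 ∩ R2 = {SName}.
No dependency enlarges {SName}, so (SName)⁺ = {SName}.
The closure contains neither all of R1 = {PName, SName} nor all of R2 = {SCity, PartNo, Cost, Weight, Color, SName}, so the common attributes are not a superkey of either fragment. The join is lossy.

No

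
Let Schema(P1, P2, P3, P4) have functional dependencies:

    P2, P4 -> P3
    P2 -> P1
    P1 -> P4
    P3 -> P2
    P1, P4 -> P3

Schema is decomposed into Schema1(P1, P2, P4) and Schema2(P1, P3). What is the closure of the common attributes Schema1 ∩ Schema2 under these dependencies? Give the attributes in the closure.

Schema1 ∩ Schema2 = {P1}.
P1 → P4 applies, adding P4
P1, P4 → P3 applies, adding P3
P3 → P2 applies, adding P2
Closure: {P1, P2, P3, P4}.

P1, P2, P3, P4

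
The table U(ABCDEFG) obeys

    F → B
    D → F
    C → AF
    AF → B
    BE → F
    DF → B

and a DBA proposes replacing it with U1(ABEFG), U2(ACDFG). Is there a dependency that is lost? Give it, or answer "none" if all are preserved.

F → B lies within U1.
D → F lies within U2.
C → AF lies within U2.
AF → B lies within U1.
BE → F lies within U1.
DF → B: restricted closure across fragments reaches B.
Every dependency is enforceable on the fragments, so the decomposition is dependency-preserving.

none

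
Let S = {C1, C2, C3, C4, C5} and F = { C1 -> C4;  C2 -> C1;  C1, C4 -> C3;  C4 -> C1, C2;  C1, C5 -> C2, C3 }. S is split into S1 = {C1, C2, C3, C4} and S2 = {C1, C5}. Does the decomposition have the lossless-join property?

Yes

Common attributes: S1 ∩ S2 = {C1}.
Closure of {C1}: C1 → C4 applies, adding C4; C1, C4 → C3 applies, adding C3; C4 → C1, C2 applies, adding C2. So (C1)⁺ = {C1, C2, C3, C4}.
This closure contains every attribute of S1, so S1 ∩ S2 → S1. The join is lossless.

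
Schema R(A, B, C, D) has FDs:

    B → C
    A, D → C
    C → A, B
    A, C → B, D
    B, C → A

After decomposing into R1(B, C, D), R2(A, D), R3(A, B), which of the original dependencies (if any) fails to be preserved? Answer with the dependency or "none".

Check A, D → C: no single fragment contains all of {A, C, D}, and the restricted closure of {A, D} across the fragments never reaches {C}.
B → C is preserved.
C → A, B is preserved.
A, C → B, D is preserved.
B, C → A is preserved.

A, D → C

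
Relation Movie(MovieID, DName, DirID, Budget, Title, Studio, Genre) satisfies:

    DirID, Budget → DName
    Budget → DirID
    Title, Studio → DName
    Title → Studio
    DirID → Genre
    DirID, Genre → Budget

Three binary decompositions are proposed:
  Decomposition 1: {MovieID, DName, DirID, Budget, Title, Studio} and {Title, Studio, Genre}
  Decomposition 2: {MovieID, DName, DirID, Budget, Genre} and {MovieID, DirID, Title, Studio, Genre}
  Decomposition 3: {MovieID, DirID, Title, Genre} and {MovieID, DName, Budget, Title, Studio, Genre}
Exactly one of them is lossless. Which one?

Decomposition 2

Decomposition 1: common = {Title, Studio}, closure = {DName, Title, Studio} → lossy.
Decomposition 2: common = {MovieID, DirID, Genre}, closure = {MovieID, DName, DirID, Budget, Genre} → lossless.
Decomposition 3: common = {MovieID, Title, Genre}, closure = {MovieID, DName, Title, Studio, Genre} → lossy.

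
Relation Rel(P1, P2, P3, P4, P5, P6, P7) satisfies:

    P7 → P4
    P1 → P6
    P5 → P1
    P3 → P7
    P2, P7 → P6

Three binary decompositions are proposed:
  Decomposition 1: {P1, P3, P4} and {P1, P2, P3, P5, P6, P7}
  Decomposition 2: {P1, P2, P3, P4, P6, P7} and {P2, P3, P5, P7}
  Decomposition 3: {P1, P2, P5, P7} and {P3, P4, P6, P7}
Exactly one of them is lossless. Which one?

Decomposition 1

Decomposition 1: common = {P1, P3}, closure = {P1, P3, P4, P6, P7} → lossless.
Decomposition 2: common = {P2, P3, P7}, closure = {P2, P3, P4, P6, P7} → lossy.
Decomposition 3: common = {P7}, closure = {P4, P7} → lossy.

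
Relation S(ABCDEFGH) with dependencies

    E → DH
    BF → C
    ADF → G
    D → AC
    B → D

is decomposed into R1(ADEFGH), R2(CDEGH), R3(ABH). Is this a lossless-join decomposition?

No

Chase test. Columns are ABCDEFGH; row i has aⱼ where attribute j ∈ Ri, else bᵢⱼ.
Initial tableau (one row per fragment):
  row 1: a1 b12 b13 a4 a5 a6 a7 a8
  row 2: b21 b22 a3 a4 a5 b26 a7 a8
  row 3: a1 a2 b33 b34 b35 b36 b37 a8
Rows 1 and 2 agree on D; apply D→AC and equate their AC entries.
No row becomes fully distinguished — the join is lossy.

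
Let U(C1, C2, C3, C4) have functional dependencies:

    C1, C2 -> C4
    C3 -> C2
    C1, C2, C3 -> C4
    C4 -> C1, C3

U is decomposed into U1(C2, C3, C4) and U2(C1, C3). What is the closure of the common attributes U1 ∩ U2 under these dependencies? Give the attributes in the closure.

C2, C3

U1 ∩ U2 = {C3}.
C3 → C2 applies, adding C2
Closure: {C2, C3}.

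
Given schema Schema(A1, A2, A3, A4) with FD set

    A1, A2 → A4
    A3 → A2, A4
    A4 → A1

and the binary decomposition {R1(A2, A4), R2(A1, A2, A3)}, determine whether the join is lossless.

No

Common attributes: R1 ∩ R2 = {A2}.
No dependency enlarges {A2}, so (A2)⁺ = {A2}.
The closure contains neither all of R1 = {A2, A4} nor all of R2 = {A1, A2, A3}, so the common attributes are not a superkey of either fragment. The join is lossy.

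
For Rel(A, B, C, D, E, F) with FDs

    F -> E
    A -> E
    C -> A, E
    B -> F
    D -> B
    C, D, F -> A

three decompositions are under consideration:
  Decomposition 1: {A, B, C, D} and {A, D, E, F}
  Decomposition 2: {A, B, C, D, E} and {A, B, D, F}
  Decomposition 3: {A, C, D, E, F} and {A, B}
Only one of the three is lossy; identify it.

Decomposition 3

Decomposition 1: common = {A, D}, closure = {A, B, D, E, F} → lossless.
Decomposition 2: common = {A, B, D}, closure = {A, B, D, E, F} → lossless.
Decomposition 3: common = {A}, closure = {A, E} → lossy.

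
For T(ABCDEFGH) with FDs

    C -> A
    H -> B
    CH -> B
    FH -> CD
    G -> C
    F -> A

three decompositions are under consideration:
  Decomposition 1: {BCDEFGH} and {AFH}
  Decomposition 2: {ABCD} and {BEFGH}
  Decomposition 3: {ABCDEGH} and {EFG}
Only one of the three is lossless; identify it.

Decomposition 1: common = {FH}, closure = {ABCDFH} → lossless.
Decomposition 2: common = {B}, closure = {B} → lossy.
Decomposition 3: common = {EG}, closure = {ACEG} → lossy.

Decomposition 1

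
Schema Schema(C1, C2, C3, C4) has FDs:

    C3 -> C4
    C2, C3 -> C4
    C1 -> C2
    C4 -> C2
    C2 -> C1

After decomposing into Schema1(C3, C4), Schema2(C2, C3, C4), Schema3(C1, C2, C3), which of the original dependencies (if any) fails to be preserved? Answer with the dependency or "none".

C3 → C4 lies within Schema1.
C2, C3 → C4 lies within Schema2.
C1 → C2 lies within Schema3.
C4 → C2 lies within Schema2.
C2 → C1 lies within Schema3.
Every dependency is enforceable on the fragments, so the decomposition is dependency-preserving.

none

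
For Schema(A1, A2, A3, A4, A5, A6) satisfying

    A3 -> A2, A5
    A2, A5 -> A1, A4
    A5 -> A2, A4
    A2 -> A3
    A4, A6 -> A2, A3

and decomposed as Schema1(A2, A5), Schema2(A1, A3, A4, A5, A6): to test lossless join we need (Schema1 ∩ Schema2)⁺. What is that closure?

A1, A2, A3, A4, A5

Schema1 ∩ Schema2 = {A5}.
A5 → A2, A4 applies, adding A2, A4
A2 → A3 applies, adding A3
A2, A5 → A1, A4 applies, adding A1
Closure: {A1, A2, A3, A4, A5}.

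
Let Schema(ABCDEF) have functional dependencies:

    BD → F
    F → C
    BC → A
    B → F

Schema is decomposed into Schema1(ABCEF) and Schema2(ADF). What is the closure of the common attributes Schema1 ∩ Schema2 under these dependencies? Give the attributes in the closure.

Schema1 ∩ Schema2 = {AF}.
F → C applies, adding C
Closure: {ACF}.

ACF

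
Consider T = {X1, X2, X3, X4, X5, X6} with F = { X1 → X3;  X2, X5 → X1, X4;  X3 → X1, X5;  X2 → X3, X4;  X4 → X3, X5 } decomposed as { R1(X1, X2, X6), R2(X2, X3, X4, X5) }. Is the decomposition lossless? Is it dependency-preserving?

Lossless test: (X2)⁺ = {X1, X2, X3, X4, X5}, which contains all of one fragment — lossless.
Dependency preservation: the restricted closure of {X1} across the fragments never reaches {X3}, so X1 → X3 cannot be enforced without a join — not preserved.

lossless but not dependency-preserving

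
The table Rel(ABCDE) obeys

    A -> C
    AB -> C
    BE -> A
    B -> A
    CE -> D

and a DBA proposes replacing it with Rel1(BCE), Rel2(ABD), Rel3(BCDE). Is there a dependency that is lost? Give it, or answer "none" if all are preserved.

Check A → C: no single fragment contains all of {AC}, and the restricted closure of {A} across the fragments never reaches {C}.
AB → C is preserved.
BE → A is preserved.
B → A is preserved.
CE → D is preserved.

A -> C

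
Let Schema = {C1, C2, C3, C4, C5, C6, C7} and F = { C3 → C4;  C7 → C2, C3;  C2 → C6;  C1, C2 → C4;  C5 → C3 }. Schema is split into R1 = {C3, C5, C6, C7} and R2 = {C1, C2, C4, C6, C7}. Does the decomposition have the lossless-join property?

No

Common attributes: R1 ∩ R2 = {C6, C7}.
Closure of {C6, C7}: C7 → C2, C3 applies, adding C2, C3; C3 → C4 applies, adding C4. So (C6, C7)⁺ = {C2, C3, C4, C6, C7}.
The closure contains neither all of R1 = {C3, C5, C6, C7} nor all of R2 = {C1, C2, C4, C6, C7}, so the common attributes are not a superkey of either fragment. The join is lossy.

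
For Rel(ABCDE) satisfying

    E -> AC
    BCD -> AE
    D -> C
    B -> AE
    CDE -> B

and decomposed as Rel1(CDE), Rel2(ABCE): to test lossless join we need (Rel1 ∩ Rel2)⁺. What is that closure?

ACE

Rel1 ∩ Rel2 = {CE}.
E → AC applies, adding A
Closure: {ACE}.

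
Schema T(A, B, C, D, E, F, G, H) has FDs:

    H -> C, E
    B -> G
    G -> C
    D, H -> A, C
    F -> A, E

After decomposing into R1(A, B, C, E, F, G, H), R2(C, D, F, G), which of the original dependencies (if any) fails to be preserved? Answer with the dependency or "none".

Check D, H → A, C: no single fragment contains all of {A, C, D, H}, and the restricted closure of {D, H} across the fragments never reaches {A, C}.
H → C, E is preserved.
B → G is preserved.
G → C is preserved.
F → A, E is preserved.

D, H -> A, C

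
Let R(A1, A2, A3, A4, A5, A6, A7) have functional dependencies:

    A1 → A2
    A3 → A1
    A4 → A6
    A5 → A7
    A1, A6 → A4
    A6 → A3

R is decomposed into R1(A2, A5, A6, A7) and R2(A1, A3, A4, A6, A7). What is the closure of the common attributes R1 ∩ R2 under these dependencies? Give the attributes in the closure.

A1, A2, A3, A4, A6, A7

R1 ∩ R2 = {A6, A7}.
A6 → A3 applies, adding A3
A3 → A1 applies, adding A1
A1, A6 → A4 applies, adding A4
A1 → A2 applies, adding A2
Closure: {A1, A2, A3, A4, A6, A7}.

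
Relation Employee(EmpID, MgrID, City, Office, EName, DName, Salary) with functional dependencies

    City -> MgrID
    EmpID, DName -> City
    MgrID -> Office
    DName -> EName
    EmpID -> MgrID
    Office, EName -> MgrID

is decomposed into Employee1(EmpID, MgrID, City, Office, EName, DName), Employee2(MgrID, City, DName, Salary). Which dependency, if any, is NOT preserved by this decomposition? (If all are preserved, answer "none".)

City → MgrID lies within Employee1.
EmpID, DName → City lies within Employee1.
MgrID → Office lies within Employee1.
DName → EName lies within Employee1.
EmpID → MgrID lies within Employee1.
Office, EName → MgrID lies within Employee1.
Every dependency is enforceable on the fragments, so the decomposition is dependency-preserving.

none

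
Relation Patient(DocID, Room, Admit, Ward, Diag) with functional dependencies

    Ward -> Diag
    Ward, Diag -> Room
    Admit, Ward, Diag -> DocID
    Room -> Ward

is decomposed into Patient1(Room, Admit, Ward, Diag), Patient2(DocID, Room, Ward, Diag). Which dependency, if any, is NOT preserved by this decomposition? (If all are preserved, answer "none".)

Admit, Ward, Diag -> DocID

Check Admit, Ward, Diag → DocID: no single fragment contains all of {DocID, Admit, Ward, Diag}, and the restricted closure of {Admit, Ward, Diag} across the fragments never reaches {DocID}.
Ward → Diag is preserved.
Ward, Diag → Room is preserved.
Room → Ward is preserved.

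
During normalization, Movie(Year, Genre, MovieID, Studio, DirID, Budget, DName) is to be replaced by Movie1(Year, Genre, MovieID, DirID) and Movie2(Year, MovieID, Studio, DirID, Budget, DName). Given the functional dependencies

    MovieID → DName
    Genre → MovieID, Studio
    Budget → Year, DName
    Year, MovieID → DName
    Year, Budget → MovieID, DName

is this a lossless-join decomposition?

Common attributes: Movie1 ∩ Movie2 = {Year, MovieID, DirID}.
Closure of {Year, MovieID, DirID}: MovieID → DName applies, adding DName. So (Year, MovieID, DirID)⁺ = {Year, MovieID, DirID, DName}.
The closure contains neither all of Movie1 = {Year, Genre, MovieID, DirID} nor all of Movie2 = {Year, MovieID, Studio, DirID, Budget, DName}, so the common attributes are not a superkey of either fragment. The join is lossy.

No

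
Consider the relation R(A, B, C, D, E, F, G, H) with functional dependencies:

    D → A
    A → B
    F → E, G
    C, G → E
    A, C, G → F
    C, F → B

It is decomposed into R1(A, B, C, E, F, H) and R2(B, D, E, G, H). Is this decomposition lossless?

Common attributes: R1 ∩ R2 = {B, E, H}.
No dependency enlarges {B, E, H}, so (B, E, H)⁺ = {B, E, H}.
The closure contains neither all of R1 = {A, B, C, E, F, H} nor all of R2 = {B, D, E, G, H}, so the common attributes are not a superkey of either fragment. The join is lossy.

No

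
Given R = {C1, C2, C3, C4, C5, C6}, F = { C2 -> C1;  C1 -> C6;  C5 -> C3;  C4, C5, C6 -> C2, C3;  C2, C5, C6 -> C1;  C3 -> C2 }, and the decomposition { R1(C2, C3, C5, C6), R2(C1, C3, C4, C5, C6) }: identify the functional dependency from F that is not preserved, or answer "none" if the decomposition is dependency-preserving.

Check C2 → C1: no single fragment contains all of {C1, C2}, and the restricted closure of {C2} across the fragments never reaches {C1}.
C1 → C6 is preserved.
C5 → C3 is preserved.
C4, C5, C6 → C2, C3 is preserved.
C2, C5, C6 → C1 is preserved.
C3 → C2 is preserved.

C2 -> C1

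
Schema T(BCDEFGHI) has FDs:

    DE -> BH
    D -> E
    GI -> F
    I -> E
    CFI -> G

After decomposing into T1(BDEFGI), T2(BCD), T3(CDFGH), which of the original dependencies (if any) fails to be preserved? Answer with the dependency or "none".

CFI -> G

Check CFI → G: no single fragment contains all of {CFGI}, and the restricted closure of {CFI} across the fragments never reaches {G}.
DE → BH is preserved.
D → E is preserved.
GI → F is preserved.
I → E is preserved.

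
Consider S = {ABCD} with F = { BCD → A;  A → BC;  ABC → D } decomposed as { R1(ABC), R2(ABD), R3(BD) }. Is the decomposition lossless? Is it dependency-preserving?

Lossless test (chase): Rows 1 and 2 agree on A; apply A→BC and equate their BC entries. Rows 1 and 2 agree on ABC; apply ABC→D and equate their D entries. Row 1 is now all distinguished symbols — the join is lossless.
Dependency preservation: the restricted closure of {BCD} across the fragments never reaches {A}, so BCD → A cannot be enforced without a join — not preserved.

lossless but not dependency-preserving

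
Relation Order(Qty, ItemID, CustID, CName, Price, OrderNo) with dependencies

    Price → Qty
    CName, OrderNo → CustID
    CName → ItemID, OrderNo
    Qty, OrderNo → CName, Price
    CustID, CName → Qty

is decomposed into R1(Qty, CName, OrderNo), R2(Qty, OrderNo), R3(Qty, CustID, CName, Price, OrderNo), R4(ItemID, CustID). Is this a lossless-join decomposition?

Chase test. Columns are Qty, ItemID, CustID, CName, Price, OrderNo; row i has aⱼ where attribute j ∈ Ri, else bᵢⱼ.
Initial tableau (one row per fragment):
  row 1: a1 b12 b13 a4 b15 a6
  row 2: a1 b22 b23 b24 b25 a6
  row 3: a1 b32 a3 a4 a5 a6
  row 4: b41 a2 a3 b44 b45 b46
Rows 1 and 3 agree on CName, OrderNo; apply CName, OrderNo→CustID and equate their CustID entries.
Rows 1 and 3 agree on CName; apply CName→ItemID, OrderNo and equate their ItemID, OrderNo entries.
Rows 1 and 2 agree on Qty, OrderNo; apply Qty, OrderNo→CName, Price and equate their CName, Price entries.
Rows 1 and 3 agree on Qty, OrderNo; apply Qty, OrderNo→CName, Price and equate their CName, Price entries.
Rows 1 and 2 agree on CName, OrderNo; apply CName, OrderNo→CustID and equate their CustID entries.
Rows 1 and 2 agree on CName; apply CName→ItemID, OrderNo and equate their ItemID, OrderNo entries.
No row becomes fully distinguished — the join is lossy.

No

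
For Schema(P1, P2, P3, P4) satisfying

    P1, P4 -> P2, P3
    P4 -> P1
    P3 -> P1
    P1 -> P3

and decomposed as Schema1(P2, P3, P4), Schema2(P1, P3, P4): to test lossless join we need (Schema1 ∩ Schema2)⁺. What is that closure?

Schema1 ∩ Schema2 = {P3, P4}.
P4 → P1 applies, adding P1
P1, P4 → P2, P3 applies, adding P2
Closure: {P1, P2, P3, P4}.

P1, P2, P3, P4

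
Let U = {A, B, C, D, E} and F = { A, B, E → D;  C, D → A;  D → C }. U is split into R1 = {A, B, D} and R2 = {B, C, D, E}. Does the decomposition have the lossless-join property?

Common attributes: R1 ∩ R2 = {B, D}.
Closure of {B, D}: D → C applies, adding C; C, D → A applies, adding A. So (B, D)⁺ = {A, B, C, D}.
This closure contains every attribute of R1, so R1 ∩ R2 → R1. The join is lossless.

Yes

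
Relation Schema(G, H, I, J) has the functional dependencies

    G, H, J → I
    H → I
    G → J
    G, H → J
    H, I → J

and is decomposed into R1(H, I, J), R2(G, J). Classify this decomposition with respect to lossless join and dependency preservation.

Lossless test: (J)⁺ = {J}, which is a superkey of neither fragment — lossy.
Dependency preservation: G, H, J → I; G, H → J are not contained in any single fragment, but the restricted closure of each left-hand side across the fragments still reaches the right-hand side; the remaining FDs each lie inside some fragment. All dependencies are preserved.

lossy but dependency-preserving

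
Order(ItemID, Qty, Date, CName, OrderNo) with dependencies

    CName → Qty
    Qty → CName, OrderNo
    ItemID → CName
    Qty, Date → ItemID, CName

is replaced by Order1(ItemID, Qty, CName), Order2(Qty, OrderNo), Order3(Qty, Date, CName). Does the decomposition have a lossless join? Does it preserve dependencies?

lossy and not dependency-preserving

Lossless test (chase): Rows 1 and 2 agree on Qty; apply Qty→CName, OrderNo and equate their CName, OrderNo entries. Rows 1 and 3 agree on Qty; apply Qty→CName, OrderNo and equate their CName, OrderNo entries. No row becomes fully distinguished — the join is lossy.
Dependency preservation: the restricted closure of {Qty, Date} across the fragments never reaches {ItemID, CName}, so Qty, Date → ItemID, CName cannot be enforced without a join — not preserved.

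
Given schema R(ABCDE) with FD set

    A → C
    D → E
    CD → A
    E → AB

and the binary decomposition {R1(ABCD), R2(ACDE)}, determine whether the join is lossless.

Common attributes: R1 ∩ R2 = {ACD}.
Closure of {ACD}: D → E applies, adding E; E → AB applies, adding B. So (ACD)⁺ = {ABCDE}.
This closure contains every attribute of R1, so R1 ∩ R2 → R1. The join is lossless.

Yes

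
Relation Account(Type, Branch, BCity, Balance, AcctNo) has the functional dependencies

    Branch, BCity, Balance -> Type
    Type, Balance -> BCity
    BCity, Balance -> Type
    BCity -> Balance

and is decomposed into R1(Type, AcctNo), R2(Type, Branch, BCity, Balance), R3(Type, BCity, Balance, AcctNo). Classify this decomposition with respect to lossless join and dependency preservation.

lossy but dependency-preserving

Lossless test (chase): applying each FD to every pair of rows produces no changes in the tableau, so no row becomes fully distinguished — the join is lossy.
Dependency preservation: every FD's attributes lie within a single fragment, so each can be enforced locally — preserved.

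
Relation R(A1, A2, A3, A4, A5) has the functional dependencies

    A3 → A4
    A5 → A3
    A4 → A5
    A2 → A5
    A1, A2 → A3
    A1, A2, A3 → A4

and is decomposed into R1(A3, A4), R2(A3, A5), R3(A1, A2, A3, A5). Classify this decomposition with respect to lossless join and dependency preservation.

Lossless test (chase): Rows 1 and 2 agree on A3; apply A3→A4 and equate their A4 entries. Rows 1 and 3 agree on A3; apply A3→A4 and equate their A4 entries. Rows 1 and 2 agree on A4; apply A4→A5 and equate their A5 entries. Row 3 is now all distinguished symbols — the join is lossless.
Dependency preservation: A4 → A5; A1, A2, A3 → A4 are not contained in any single fragment, but the restricted closure of each left-hand side across the fragments still reaches the right-hand side; the remaining FDs each lie inside some fragment. All dependencies are preserved.

lossless and dependency-preserving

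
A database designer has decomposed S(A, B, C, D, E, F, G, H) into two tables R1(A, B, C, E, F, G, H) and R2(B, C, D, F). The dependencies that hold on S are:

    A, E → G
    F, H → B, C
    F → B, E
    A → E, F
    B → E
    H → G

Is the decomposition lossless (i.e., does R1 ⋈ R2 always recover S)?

No

Common attributes: R1 ∩ R2 = {B, C, F}.
Closure of {B, C, F}: F → B, E applies, adding E. So (B, C, F)⁺ = {B, C, E, F}.
The closure contains neither all of R1 = {A, B, C, E, F, G, H} nor all of R2 = {B, C, D, F}, so the common attributes are not a superkey of either fragment. The join is lossy.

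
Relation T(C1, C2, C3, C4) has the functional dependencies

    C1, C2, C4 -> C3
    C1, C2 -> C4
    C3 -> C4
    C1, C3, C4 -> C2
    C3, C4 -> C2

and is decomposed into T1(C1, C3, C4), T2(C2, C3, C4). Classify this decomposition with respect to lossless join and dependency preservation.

lossless but not dependency-preserving

Lossless test: (C3, C4)⁺ = {C2, C3, C4}, which contains all of one fragment — lossless.
Dependency preservation: the restricted closure of {C1, C2, C4} across the fragments never reaches {C3}, so C1, C2, C4 → C3 cannot be enforced without a join — not preserved.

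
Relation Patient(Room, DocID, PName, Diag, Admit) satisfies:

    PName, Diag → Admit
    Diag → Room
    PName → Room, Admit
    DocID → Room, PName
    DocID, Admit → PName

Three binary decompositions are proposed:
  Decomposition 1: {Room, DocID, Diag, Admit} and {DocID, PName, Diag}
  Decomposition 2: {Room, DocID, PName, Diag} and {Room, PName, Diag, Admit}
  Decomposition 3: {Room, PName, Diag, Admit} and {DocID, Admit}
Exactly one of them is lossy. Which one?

Decomposition 3

Decomposition 1: common = {DocID, Diag}, closure = {Room, DocID, PName, Diag, Admit} → lossless.
Decomposition 2: common = {Room, PName, Diag}, closure = {Room, PName, Diag, Admit} → lossless.
Decomposition 3: common = {Admit}, closure = {Admit} → lossy.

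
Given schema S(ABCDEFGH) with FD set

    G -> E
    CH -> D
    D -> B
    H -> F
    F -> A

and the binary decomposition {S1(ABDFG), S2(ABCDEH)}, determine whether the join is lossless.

No

Common attributes: S1 ∩ S2 = {ABD}.
No dependency enlarges {ABD}, so (ABD)⁺ = {ABD}.
The closure contains neither all of S1 = {ABDFG} nor all of S2 = {ABCDEH}, so the common attributes are not a superkey of either fragment. The join is lossy.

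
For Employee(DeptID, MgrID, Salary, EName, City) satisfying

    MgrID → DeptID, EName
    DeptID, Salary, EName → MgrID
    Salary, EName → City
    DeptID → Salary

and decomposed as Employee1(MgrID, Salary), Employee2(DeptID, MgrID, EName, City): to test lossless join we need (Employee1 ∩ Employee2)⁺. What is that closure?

Employee1 ∩ Employee2 = {MgrID}.
MgrID → DeptID, EName applies, adding DeptID, EName
DeptID → Salary applies, adding Salary
Salary, EName → City applies, adding City
Closure: {DeptID, MgrID, Salary, EName, City}.

DeptID, MgrID, Salary, EName, City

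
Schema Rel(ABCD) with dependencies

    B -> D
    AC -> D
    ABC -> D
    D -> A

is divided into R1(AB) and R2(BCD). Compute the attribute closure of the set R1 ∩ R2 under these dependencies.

R1 ∩ R2 = {B}.
B → D applies, adding D
D → A applies, adding A
Closure: {ABD}.

ABD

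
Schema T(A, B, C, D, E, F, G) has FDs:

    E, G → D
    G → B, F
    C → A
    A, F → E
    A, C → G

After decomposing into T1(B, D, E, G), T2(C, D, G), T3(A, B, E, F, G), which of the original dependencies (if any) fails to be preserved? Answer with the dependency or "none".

C → A

Check C → A: no single fragment contains all of {A, C}, and the restricted closure of {C} across the fragments never reaches {A}.
E, G → D is preserved.
G → B, F is preserved.
A, F → E is preserved.
A, C → G is preserved.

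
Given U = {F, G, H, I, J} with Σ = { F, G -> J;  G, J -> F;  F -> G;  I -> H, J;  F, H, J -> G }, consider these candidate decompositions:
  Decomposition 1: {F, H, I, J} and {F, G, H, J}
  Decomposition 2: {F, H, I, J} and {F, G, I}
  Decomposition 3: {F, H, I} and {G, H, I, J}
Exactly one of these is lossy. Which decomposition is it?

Decomposition 1: common = {F, H, J}, closure = {F, G, H, J} → lossless.
Decomposition 2: common = {F, I}, closure = {F, G, H, I, J} → lossless.
Decomposition 3: common = {H, I}, closure = {H, I, J} → lossy.

Decomposition 3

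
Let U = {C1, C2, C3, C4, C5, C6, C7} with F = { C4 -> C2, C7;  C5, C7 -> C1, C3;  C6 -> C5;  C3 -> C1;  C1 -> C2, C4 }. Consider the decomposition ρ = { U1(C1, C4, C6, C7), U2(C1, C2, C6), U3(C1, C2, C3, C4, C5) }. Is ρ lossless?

Chase test. Columns are C1, C2, C3, C4, C5, C6, C7; row i has aⱼ where attribute j ∈ Ui, else bᵢⱼ.
Initial tableau (one row per fragment):
  row 1: a1 b12 b13 a4 b15 a6 a7
  row 2: a1 a2 b23 b24 b25 a6 b27
  row 3: a1 a2 a3 a4 a5 b36 b37
Rows 1 and 3 agree on C4; apply C4→C2, C7 and equate their C2, C7 entries.
Rows 1 and 2 agree on C6; apply C6→C5 and equate their C5 entries.
Rows 1 and 2 agree on C1; apply C1→C2, C4 and equate their C2, C4 entries.
Rows 1 and 2 agree on C4; apply C4→C2, C7 and equate their C2, C7 entries.
Rows 1 and 2 agree on C5, C7; apply C5, C7→C1, C3 and equate their C1, C3 entries.
No row becomes fully distinguished — the join is lossy.

No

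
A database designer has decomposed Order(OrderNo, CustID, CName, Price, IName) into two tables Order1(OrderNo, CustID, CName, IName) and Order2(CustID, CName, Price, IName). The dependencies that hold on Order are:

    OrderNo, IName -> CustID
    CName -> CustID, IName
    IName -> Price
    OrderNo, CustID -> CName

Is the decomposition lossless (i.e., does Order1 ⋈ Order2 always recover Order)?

Yes

Common attributes: Order1 ∩ Order2 = {CustID, CName, IName}.
Closure of {CustID, CName, IName}: IName → Price applies, adding Price. So (CustID, CName, IName)⁺ = {CustID, CName, Price, IName}.
This closure contains every attribute of Order2, so Order1 ∩ Order2 → Order2. The join is lossless.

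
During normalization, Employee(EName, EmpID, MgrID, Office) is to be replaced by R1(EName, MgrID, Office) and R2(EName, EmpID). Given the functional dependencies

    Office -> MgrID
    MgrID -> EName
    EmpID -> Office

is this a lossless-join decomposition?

Common attributes: R1 ∩ R2 = {EName}.
No dependency enlarges {EName}, so (EName)⁺ = {EName}.
The closure contains neither all of R1 = {EName, MgrID, Office} nor all of R2 = {EName, EmpID}, so the common attributes are not a superkey of either fragment. The join is lossy.

No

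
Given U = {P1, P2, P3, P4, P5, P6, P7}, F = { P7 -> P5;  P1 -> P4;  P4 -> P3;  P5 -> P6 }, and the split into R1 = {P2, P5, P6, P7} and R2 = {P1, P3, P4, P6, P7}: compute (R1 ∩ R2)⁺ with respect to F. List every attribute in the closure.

P5, P6, P7

R1 ∩ R2 = {P6, P7}.
P7 → P5 applies, adding P5
Closure: {P5, P6, P7}.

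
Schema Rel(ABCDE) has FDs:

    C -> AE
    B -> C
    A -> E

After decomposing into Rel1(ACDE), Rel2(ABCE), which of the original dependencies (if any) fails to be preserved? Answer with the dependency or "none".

C → AE lies within Rel1.
B → C lies within Rel2.
A → E lies within Rel1.
Every dependency is enforceable on the fragments, so the decomposition is dependency-preserving.

none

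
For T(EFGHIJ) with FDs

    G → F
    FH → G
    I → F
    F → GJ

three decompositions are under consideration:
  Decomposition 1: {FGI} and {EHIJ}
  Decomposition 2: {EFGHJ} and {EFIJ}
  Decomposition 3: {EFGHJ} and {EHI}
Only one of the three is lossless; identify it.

Decomposition 1: common = {I}, closure = {FGIJ} → lossless.
Decomposition 2: common = {EFJ}, closure = {EFGJ} → lossy.
Decomposition 3: common = {EH}, closure = {EH} → lossy.

Decomposition 1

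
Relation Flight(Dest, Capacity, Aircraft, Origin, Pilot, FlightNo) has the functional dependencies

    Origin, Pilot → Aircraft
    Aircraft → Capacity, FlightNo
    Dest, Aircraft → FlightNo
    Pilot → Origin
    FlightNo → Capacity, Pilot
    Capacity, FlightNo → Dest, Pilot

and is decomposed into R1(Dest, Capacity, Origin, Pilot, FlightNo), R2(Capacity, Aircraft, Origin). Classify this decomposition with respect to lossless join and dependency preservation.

Lossless test: (Capacity, Origin)⁺ = {Capacity, Origin}, which is a superkey of neither fragment — lossy.
Dependency preservation: the restricted closure of {Origin, Pilot} across the fragments never reaches {Aircraft}, so Origin, Pilot → Aircraft cannot be enforced without a join — not preserved.

lossy and not dependency-preserving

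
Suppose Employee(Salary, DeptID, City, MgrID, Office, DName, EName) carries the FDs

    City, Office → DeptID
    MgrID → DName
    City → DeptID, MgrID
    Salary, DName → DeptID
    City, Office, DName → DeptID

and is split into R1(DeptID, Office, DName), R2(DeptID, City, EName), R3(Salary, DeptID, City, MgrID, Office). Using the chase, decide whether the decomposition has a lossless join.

No

Chase test. Columns are Salary, DeptID, City, MgrID, Office, DName, EName; row i has aⱼ where attribute j ∈ Ri, else bᵢⱼ.
Initial tableau (one row per fragment):
  row 1: b11 a2 b13 b14 a5 a6 b17
  row 2: b21 a2 a3 b24 b25 b26 a7
  row 3: a1 a2 a3 a4 a5 b36 b37
Rows 2 and 3 agree on City; apply City→DeptID, MgrID and equate their DeptID, MgrID entries.
Rows 2 and 3 agree on MgrID; apply MgrID→DName and equate their DName entries.
No row becomes fully distinguished — the join is lossy.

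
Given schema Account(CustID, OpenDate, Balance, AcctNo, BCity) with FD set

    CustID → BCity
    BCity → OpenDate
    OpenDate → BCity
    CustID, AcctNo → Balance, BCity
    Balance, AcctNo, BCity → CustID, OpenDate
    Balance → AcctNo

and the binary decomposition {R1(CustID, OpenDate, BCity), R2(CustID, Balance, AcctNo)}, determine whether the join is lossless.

Common attributes: R1 ∩ R2 = {CustID}.
Closure of {CustID}: CustID → BCity applies, adding BCity; BCity → OpenDate applies, adding OpenDate. So (CustID)⁺ = {CustID, OpenDate, BCity}.
This closure contains every attribute of R1, so R1 ∩ R2 → R1. The join is lossless.

Yes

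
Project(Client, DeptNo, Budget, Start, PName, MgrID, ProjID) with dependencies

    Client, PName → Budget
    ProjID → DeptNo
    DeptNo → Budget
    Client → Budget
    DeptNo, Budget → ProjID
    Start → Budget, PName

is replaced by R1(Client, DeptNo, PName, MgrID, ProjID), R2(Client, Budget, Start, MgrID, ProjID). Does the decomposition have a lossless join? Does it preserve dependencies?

lossy and not dependency-preserving

Lossless test: (Client, MgrID, ProjID)⁺ = {Client, DeptNo, Budget, MgrID, ProjID}, which is a superkey of neither fragment — lossy.
Dependency preservation: the restricted closure of {Start} across the fragments never reaches {Budget, PName}, so Start → Budget, PName cannot be enforced without a join — not preserved.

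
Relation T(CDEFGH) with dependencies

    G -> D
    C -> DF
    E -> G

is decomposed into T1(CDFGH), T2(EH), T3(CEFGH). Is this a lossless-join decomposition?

Chase test. Columns are CDEFGH; row i has aⱼ where attribute j ∈ Ti, else bᵢⱼ.
Initial tableau (one row per fragment):
  row 1: a1 a2 b13 a4 a5 a6
  row 2: b21 b22 a3 b24 b25 a6
  row 3: a1 b32 a3 a4 a5 a6
Rows 1 and 3 agree on G; apply G→D and equate their D entries.
Rows 2 and 3 agree on E; apply E→G and equate their G entries.
Rows 1 and 2 agree on G; apply G→D and equate their D entries.
Row 3 is now all distinguished symbols — the join is lossless.

Yes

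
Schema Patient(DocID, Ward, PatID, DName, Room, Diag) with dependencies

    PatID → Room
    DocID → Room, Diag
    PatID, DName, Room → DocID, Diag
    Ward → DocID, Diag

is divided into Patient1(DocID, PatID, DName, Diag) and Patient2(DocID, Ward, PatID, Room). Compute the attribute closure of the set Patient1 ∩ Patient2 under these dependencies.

DocID, PatID, Room, Diag

Patient1 ∩ Patient2 = {DocID, PatID}.
PatID → Room applies, adding Room
DocID → Room, Diag applies, adding Diag
Closure: {DocID, PatID, Room, Diag}.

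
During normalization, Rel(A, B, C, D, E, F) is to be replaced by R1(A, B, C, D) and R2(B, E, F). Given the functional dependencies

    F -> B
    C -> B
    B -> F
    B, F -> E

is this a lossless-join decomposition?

Common attributes: R1 ∩ R2 = {B}.
Closure of {B}: B → F applies, adding F; B, F → E applies, adding E. So (B)⁺ = {B, E, F}.
This closure contains every attribute of R2, so R1 ∩ R2 → R2. The join is lossless.

Yes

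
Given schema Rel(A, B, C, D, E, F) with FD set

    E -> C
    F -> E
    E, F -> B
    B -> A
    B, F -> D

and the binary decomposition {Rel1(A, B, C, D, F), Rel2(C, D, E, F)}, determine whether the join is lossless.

Common attributes: Rel1 ∩ Rel2 = {C, D, F}.
Closure of {C, D, F}: F → E applies, adding E; E, F → B applies, adding B; B → A applies, adding A. So (C, D, F)⁺ = {A, B, C, D, E, F}.
This closure contains every attribute of Rel1, so Rel1 ∩ Rel2 → Rel1. The join is lossless.

Yes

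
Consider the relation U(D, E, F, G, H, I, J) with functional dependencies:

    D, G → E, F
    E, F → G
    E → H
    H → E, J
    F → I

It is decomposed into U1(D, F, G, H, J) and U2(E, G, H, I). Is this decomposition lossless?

No

Common attributes: U1 ∩ U2 = {G, H}.
Closure of {G, H}: H → E, J applies, adding E, J. So (G, H)⁺ = {E, G, H, J}.
The closure contains neither all of U1 = {D, F, G, H, J} nor all of U2 = {E, G, H, I}, so the common attributes are not a superkey of either fragment. The join is lossy.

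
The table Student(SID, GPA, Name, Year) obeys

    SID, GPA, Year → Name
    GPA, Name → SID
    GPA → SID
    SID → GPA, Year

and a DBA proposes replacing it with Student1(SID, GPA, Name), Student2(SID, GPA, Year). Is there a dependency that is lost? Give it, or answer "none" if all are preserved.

SID, GPA, Year → Name: restricted closure across fragments reaches Name.
GPA, Name → SID lies within Student1.
GPA → SID lies within Student1.
SID → GPA, Year lies within Student2.
Every dependency is enforceable on the fragments, so the decomposition is dependency-preserving.

none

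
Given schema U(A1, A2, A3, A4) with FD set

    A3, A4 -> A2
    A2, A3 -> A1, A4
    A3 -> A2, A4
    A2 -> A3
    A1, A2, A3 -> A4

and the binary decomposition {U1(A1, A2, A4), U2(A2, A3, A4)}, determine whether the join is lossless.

Common attributes: U1 ∩ U2 = {A2, A4}.
Closure of {A2, A4}: A2 → A3 applies, adding A3; A2, A3 → A1, A4 applies, adding A1. So (A2, A4)⁺ = {A1, A2, A3, A4}.
This closure contains every attribute of U1, so U1 ∩ U2 → U1. The join is lossless.

Yes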